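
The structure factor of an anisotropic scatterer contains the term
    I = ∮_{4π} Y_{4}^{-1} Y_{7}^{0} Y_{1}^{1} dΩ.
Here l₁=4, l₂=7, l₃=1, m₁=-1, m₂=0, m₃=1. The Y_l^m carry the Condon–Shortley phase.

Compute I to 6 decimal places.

0.000000

triangle: need 3≤l₃≤11, have 1; I=0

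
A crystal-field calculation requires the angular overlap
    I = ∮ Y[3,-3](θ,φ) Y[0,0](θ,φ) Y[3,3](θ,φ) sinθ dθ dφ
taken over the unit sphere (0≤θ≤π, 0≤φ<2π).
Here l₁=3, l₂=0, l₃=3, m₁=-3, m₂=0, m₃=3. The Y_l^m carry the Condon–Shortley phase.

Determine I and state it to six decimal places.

-0.282095

Checks pass: Σm=0; 6 even; l₃=3∈[3,3].
(2·3+1)(2·0+1)(2·3+1) = 49
Δ: 0! 6! 0! / 7! → 1/7
sum: t=0:+1/36 = 1/36
3j²(3 0 3; 0 0 0) = Δ·Π!·Σ² = 1/7  (sign -1)
sum: t=0:+1/720 = 1/720
3j²(3 0 3; -3 0 3) = Δ·Π!·Σ² = 1/7  (sign +1)
combine: 4πI² = 49·1/7·1/7 = 1/1
take √, sign -1: I = -0.28209479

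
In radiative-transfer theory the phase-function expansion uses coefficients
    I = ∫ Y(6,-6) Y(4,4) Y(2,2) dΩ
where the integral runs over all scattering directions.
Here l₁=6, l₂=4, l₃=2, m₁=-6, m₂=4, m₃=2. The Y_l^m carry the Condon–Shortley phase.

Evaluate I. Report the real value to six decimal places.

0.353849

Rules hold: Σm=0, L=12 even, 2≤2≤10.
N = 13·9·5 = 585
Δ = 8!·4!·0!/13! = 1/6435
Racah Σ t=4..4: t=4:+1/2304 = 1/2304
⇒ 3j(6 4 2; 0 0 0)² = 5/143, sgn +1
Racah Σ t=8..8: t=8:+1/967680 = 1/967680
⇒ 3j(6 4 2; -6 4 2)² = 1/13, sgn +1
4πI² = N·(3j₀)²·(3jₘ)² = 225/143
I = +1·√(1.57343/4π) = 0.35384927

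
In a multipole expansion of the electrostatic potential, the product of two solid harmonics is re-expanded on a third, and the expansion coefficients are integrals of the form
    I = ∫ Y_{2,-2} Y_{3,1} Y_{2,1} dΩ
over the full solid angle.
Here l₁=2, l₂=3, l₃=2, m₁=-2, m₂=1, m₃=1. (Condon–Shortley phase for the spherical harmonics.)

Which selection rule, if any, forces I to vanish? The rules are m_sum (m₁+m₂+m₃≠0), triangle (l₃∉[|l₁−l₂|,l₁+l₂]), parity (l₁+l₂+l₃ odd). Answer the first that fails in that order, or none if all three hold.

Σmᵢ = 0  ✓
l₃∈[|l₁−l₂|,l₁+l₂]=[1,5], have l₃=2  ✓
Σlᵢ = 7 ⇒ odd  ✗

parity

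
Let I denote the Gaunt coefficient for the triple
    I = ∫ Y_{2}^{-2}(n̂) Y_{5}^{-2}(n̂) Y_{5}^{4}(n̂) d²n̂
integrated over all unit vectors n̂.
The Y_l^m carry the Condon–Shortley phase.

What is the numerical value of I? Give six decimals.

-0.137240

m-sum 0 ✓  L=12 even ✓  3≤5≤7 ✓
Π(2lᵢ+1) = 5×11×11 = 605
triangle coeff Δ(2,5,5) = 1/38610
Σ_t [0,2]: t=0:+1/2880 t=1:−1/576 t=2:+1/2880 = -1/960
(3j)²=10/429 [(2 5 5; 0 0 0)], sign=+1
Σ_t [2,2]: t=2:+1/20160 = 1/20160
(3j)²=12/715 [(2 5 5; -2 -2 4)], sign=-1
⇒ 4πI² = 40/169
I = (-1)√(40/169/(4π)) = -0.13724032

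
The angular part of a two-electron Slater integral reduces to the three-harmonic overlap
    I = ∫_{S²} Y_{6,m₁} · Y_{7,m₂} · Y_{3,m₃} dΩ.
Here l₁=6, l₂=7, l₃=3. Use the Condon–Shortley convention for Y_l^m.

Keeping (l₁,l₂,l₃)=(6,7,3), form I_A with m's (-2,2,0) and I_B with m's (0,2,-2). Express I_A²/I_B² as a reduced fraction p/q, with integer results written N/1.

7/8

l's match ⇒ only the (l;m) 3-j factors differ between A and B.
A: triangle coeff Δ(6,7,3) = 1/2042040; Σ_t [6,8]: t=6:+1/207360 t=7:−1/120960 t=8:+1/967680 = -1/414720; (3j)²=21/4862 [(6 7 3; -2 2 0)], sign=+1
B: triangle coeff Δ(6,7,3) = 1/2042040; Σ_t [5,6]: t=5:−1/345600 t=6:+1/207360 = 1/518400; (3j)²=12/2431 [(6 7 3; 0 2 -2)], sign=-1
I_A²/I_B² = (21/4862)/(12/2431) = 7/8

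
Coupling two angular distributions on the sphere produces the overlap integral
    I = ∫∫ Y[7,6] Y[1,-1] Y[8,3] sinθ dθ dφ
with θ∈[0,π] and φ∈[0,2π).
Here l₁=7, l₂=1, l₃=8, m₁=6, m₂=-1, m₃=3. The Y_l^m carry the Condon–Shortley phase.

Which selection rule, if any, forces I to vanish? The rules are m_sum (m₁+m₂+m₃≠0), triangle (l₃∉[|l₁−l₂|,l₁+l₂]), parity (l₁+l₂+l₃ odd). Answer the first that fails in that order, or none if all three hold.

m_sum

azimuthal sum: 6 − 1 + 3 = 8  ✗
6 ≤ 8 ≤ 8 (triangle on l)
L = 7 + 1 + 8 = 16 (even)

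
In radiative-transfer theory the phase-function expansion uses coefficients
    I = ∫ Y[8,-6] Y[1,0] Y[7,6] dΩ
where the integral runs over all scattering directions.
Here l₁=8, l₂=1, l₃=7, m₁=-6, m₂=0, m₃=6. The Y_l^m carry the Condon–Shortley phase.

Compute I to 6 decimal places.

m-sum 0 ✓  L=16 even ✓  7≤7≤9 ✓
Π(2lᵢ+1) = 17×3×15 = 765
triangle coeff Δ(8,1,7) = 1/2040
Σ_t [1,1]: t=1:−1/25401600 = -1/25401600
(3j)²=8/255 [(8 1 7; 0 0 0)], sign=+1
Σ_t [1,1]: t=1:−1/6227020800 = -1/6227020800
(3j)²=7/510 [(8 1 7; -6 0 6)], sign=+1
⇒ 4πI² = 28/85
I = (+1)√(28/85/(4π)) = 0.16190663

0.161907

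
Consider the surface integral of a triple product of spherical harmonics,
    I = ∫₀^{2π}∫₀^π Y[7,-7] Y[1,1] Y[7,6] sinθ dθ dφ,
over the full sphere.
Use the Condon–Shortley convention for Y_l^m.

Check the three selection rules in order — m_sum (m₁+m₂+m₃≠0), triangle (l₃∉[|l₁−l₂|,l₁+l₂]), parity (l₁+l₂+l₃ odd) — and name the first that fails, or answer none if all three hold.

parity

azimuthal sum: -7 + 1 + 6 = 0  ✓
6 ≤ 7 ≤ 8 (triangle on l)  ✓
L = 7 + 1 + 7 = 15 (odd)  ✗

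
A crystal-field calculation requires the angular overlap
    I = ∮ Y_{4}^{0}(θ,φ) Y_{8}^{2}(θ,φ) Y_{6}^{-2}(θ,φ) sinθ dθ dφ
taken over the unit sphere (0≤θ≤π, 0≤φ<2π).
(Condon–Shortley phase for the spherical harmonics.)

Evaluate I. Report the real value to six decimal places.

Rules hold: Σm=0, L=18 even, 4≤6≤12.
N = 9·17·13 = 1989
Δ = 6!·2!·10!/19! = 1/23279256
Racah Σ t=2..4: t=2:+1/1658880 t=3:−1/518400 t=4:+1/1658880 = -1/1382400
⇒ 3j(4 8 6; 0 0 0)² = 504/46189, sgn -1
Racah Σ t=2..4: t=2:+1/7741440 t=3:−1/1088640 t=4:+1/1658880 = -13/69672960
⇒ 3j(4 8 6; 0 2 -2)² = 325/149226, sgn -1
4πI² = N·(3j₀)²·(3jₘ)² = 35100/742577
I = +1·√(0.0472678/4π) = 0.06133069

0.061331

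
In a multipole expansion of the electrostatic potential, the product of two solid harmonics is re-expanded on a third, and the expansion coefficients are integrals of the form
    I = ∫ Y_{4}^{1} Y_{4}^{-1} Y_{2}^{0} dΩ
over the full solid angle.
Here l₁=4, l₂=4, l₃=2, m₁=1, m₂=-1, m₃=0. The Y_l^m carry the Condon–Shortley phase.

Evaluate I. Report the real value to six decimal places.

-0.139264

m-sum 0 ✓  L=10 even ✓  0≤2≤8 ✓
Π(2lᵢ+1) = 9×9×5 = 405
triangle coeff Δ(4,4,2) = 1/13860
Σ_t [2,4]: t=2:+1/192 t=3:−1/36 t=4:+1/192 = -5/288
(3j)²=20/693 [(4 4 2; 0 0 0)], sign=-1
Σ_t [1,3]: t=1:−1/480 t=2:+1/48 t=3:−1/144 = 17/1440
(3j)²=289/13860 [(4 4 2; 1 -1 0)], sign=+1
⇒ 4πI² = 1445/5929
I = (-1)√(1445/5929/(4π)) = -0.13926381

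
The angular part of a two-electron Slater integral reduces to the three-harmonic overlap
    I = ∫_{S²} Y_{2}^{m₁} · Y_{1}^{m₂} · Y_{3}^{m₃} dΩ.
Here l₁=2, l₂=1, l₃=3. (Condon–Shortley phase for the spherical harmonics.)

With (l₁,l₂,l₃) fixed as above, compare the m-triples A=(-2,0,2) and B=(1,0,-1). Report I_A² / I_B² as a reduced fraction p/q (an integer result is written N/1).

Shared (l₁,l₂,l₃)=(2,1,3): N and (l;000)² cancel in I_A²/I_B².
A: Δ = 0!·4!·2!/7! = 1/105; Racah Σ t=0..0: t=0:+1/24 = 1/24; ⇒ 3j(2 1 3; -2 0 2)² = 1/21, sgn -1
B: Δ = 0!·4!·2!/7! = 1/105; Racah Σ t=0..0: t=0:+1/6 = 1/6; ⇒ 3j(2 1 3; 1 0 -1)² = 8/105, sgn +1
I_A²/I_B² = (1/21)/(8/105) = 5/8

5/8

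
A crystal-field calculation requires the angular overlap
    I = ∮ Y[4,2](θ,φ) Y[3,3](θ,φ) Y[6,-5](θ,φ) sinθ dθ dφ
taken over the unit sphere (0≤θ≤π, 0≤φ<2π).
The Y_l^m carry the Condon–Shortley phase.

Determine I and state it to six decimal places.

0.000000

L=13 odd ⇒ parity kills the (l;000) factor ⇒ I = 0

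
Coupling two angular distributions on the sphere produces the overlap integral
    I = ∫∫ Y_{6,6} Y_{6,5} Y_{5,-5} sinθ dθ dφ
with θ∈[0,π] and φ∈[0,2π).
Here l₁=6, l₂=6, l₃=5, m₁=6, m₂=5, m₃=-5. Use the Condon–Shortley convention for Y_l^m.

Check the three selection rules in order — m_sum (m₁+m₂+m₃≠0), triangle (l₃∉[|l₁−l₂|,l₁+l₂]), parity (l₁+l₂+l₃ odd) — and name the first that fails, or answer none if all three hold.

m₁+m₂+m₃ = 6 + 5 − 5 = 6  ✗
triangle: |6−6|=0 ≤ l₃=5 ≤ 6+6=12
parity: l₁+l₂+l₃ = 17 is odd

m_sum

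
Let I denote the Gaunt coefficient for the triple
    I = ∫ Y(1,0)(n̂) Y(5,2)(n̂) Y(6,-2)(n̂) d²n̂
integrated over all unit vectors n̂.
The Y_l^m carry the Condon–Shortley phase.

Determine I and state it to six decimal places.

m-sum 0 ✓  L=12 even ✓  4≤6≤6 ✓
Π(2lᵢ+1) = 3×11×13 = 429
triangle coeff Δ(1,5,6) = 1/858
Σ_t [0,0]: t=0:+1/14400 = 1/14400
(3j)²=6/143 [(1 5 6; 0 0 0)], sign=+1
Σ_t [0,0]: t=0:+1/30240 = 1/30240
(3j)²=16/429 [(1 5 6; 0 2 -2)], sign=+1
⇒ 4πI² = 96/143
I = (+1)√(96/143/(4π)) = 0.23113338

0.231133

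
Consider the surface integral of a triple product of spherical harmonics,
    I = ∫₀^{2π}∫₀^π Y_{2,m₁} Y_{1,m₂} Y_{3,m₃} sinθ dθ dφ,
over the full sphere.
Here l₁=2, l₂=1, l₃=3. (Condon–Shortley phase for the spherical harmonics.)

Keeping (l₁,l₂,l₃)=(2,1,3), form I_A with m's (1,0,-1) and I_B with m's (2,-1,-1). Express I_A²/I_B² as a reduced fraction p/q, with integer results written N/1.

8/1

Shared (l₁,l₂,l₃)=(2,1,3): N and (l;000)² cancel in I_A²/I_B².
A: Δ = 0!·4!·2!/7! = 1/105; Racah Σ t=0..0: t=0:+1/6 = 1/6; ⇒ 3j(2 1 3; 1 0 -1)² = 8/105, sgn +1
B: Δ = 0!·4!·2!/7! = 1/105; Racah Σ t=0..0: t=0:+1/48 = 1/48; ⇒ 3j(2 1 3; 2 -1 -1)² = 1/105, sgn +1
I_A²/I_B² = (8/105)/(1/105) = 8/1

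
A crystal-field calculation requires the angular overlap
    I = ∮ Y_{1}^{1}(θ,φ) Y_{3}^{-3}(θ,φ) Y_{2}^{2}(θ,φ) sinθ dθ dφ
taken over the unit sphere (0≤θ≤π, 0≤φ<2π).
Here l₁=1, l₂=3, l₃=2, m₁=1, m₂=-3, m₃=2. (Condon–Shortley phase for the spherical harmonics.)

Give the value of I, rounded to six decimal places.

Checks pass: Σm=0; 6 even; l₃=2∈[2,4].
(2·1+1)(2·3+1)(2·2+1) = 105
Δ: 2! 0! 4! / 7! → 1/105
sum: t=1:−1/4 = -1/4
3j²(1 3 2; 0 0 0) = Δ·Π!·Σ² = 3/35  (sign -1)
sum: t=0:+1/48 = 1/48
3j²(1 3 2; 1 -3 2) = Δ·Π!·Σ² = 1/7  (sign +1)
combine: 4πI² = 105·3/35·1/7 = 9/7
take √, sign -1: I = -0.31986543

-0.319865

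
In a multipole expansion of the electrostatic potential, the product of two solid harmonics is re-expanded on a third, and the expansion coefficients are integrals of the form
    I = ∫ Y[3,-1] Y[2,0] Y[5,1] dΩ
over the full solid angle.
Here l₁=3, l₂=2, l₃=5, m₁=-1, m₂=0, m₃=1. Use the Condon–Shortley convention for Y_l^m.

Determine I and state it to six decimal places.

Checks pass: Σm=0; 10 even; l₃=5∈[1,5].
(2·3+1)(2·2+1)(2·5+1) = 385
Δ: 0! 6! 4! / 11! → 1/2310
sum: t=0:+1/144 = 1/144
3j²(3 2 5; 0 0 0) = Δ·Π!·Σ² = 10/231  (sign -1)
sum: t=0:+1/192 = 1/192
3j²(3 2 5; -1 0 1) = Δ·Π!·Σ² = 3/77  (sign +1)
combine: 4πI² = 385·10/231·3/77 = 50/77
take √, sign -1: I = -0.22731846

-0.227318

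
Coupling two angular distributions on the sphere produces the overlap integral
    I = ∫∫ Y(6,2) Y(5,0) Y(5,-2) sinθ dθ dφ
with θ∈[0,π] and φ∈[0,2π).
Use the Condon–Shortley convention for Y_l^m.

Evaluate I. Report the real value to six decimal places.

-0.043391

Checks pass: Σm=0; 16 even; l₃=5∈[1,11].
(2·6+1)(2·5+1)(2·5+1) = 1573
Δ: 6! 6! 4! / 17! → 1/28588560
sum: t=1:−1/345600 t=2:+1/13824 t=3:−1/5184 t=4:+1/13824 t=5:−1/345600 = -7/129600
3j²(6 5 5; 0 0 0) = Δ·Π!·Σ² = 80/7293  (sign +1)
sum: t=1:−1/103680 t=2:+1/13824 t=3:−1/17280 t=4:+1/207360 = 1/103680
3j²(6 5 5; 2 0 -2) = Δ·Π!·Σ² = 10/7293  (sign -1)
combine: 4πI² = 1573·80/7293·10/7293 = 800/33813
take √, sign -1: I = -0.04339086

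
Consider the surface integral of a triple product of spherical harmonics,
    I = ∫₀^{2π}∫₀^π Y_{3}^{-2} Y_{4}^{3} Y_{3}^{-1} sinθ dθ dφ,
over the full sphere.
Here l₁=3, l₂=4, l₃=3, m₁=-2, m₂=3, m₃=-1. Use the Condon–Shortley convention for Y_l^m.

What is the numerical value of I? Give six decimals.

-0.095955

Checks pass: Σm=0; 10 even; l₃=3∈[1,7].
(2·3+1)(2·4+1)(2·3+1) = 441
Δ: 4! 2! 4! / 11! → 1/34650
sum: t=1:−1/72 t=2:+1/16 t=3:−1/72 = 5/144
3j²(3 4 3; 0 0 0) = Δ·Π!·Σ² = 2/77  (sign -1)
sum: t=3:−1/288 t=4:+1/144 = 1/288
3j²(3 4 3; -2 3 -1) = Δ·Π!·Σ² = 1/99  (sign +1)
combine: 4πI² = 441·2/77·1/99 = 14/121
take √, sign -1: I = -0.09595473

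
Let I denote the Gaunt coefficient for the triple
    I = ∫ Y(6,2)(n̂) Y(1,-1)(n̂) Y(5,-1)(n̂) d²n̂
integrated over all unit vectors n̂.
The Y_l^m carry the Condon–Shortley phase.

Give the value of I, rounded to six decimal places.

Checks pass: Σm=0; 12 even; l₃=5∈[5,7].
(2·6+1)(2·1+1)(2·5+1) = 429
Δ: 2! 10! 0! / 13! → 1/858
sum: t=1:−1/14400 = -1/14400
3j²(6 1 5; 0 0 0) = Δ·Π!·Σ² = 6/143  (sign +1)
sum: t=0:+1/34560 = 1/34560
3j²(6 1 5; 2 -1 -1) = Δ·Π!·Σ² = 14/429  (sign +1)
combine: 4πI² = 429·6/143·14/429 = 84/143
take √, sign +1: I = 0.21620548

0.216205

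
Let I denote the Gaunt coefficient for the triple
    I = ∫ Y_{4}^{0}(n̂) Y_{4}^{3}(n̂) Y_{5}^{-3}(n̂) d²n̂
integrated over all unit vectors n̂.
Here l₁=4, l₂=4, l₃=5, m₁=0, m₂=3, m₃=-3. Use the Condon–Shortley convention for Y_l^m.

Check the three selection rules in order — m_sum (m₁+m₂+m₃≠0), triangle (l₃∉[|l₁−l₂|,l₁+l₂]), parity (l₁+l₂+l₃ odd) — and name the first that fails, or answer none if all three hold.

parity

m₁+m₂+m₃ = 0 + 3 − 3 = 0  ✓
triangle: |4−4|=0 ≤ l₃=5 ≤ 4+4=8  ✓
parity: l₁+l₂+l₃ = 13 is odd  ✗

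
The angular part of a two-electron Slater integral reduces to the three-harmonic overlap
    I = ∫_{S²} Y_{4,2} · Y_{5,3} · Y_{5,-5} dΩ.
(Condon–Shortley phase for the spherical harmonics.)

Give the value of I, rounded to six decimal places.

-0.184127

Checks pass: Σm=0; 14 even; l₃=5∈[1,9].
(2·4+1)(2·5+1)(2·5+1) = 1089
Δ: 4! 4! 6! / 15! → 1/3153150
sum: t=0:+1/69120 t=1:−1/1728 t=2:+1/576 t=3:−1/1728 t=4:+1/69120 = 7/11520
3j²(4 5 5; 0 0 0) = Δ·Π!·Σ² = 2/143  (sign -1)
sum: t=2:+1/69120 = 1/69120
3j²(4 5 5; 2 3 -5) = Δ·Π!·Σ² = 4/143  (sign +1)
combine: 4πI² = 1089·2/143·4/143 = 72/169
take √, sign -1: I = -0.18412721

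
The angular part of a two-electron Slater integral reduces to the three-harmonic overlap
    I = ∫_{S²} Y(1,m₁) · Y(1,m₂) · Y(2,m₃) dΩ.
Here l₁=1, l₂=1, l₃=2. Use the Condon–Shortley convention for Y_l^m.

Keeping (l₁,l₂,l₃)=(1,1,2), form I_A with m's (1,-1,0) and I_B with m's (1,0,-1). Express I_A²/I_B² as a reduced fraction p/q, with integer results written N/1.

l's match ⇒ only the (l;m) 3-j factors differ between A and B.
A: triangle coeff Δ(1,1,2) = 1/30; Σ_t [0,0]: t=0:+1/4 = 1/4; (3j)²=1/30 [(1 1 2; 1 -1 0)], sign=+1
B: triangle coeff Δ(1,1,2) = 1/30; Σ_t [0,0]: t=0:+1/2 = 1/2; (3j)²=1/10 [(1 1 2; 1 0 -1)], sign=-1
I_A²/I_B² = (1/30)/(1/10) = 1/3

1/3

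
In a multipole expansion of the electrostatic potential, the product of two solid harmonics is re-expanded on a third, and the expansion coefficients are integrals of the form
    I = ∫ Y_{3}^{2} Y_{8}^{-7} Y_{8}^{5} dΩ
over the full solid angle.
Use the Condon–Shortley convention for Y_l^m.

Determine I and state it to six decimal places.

0.000000

l₁+l₂+l₃=19 is odd: 3j(l;000)=0 ⇒ I=0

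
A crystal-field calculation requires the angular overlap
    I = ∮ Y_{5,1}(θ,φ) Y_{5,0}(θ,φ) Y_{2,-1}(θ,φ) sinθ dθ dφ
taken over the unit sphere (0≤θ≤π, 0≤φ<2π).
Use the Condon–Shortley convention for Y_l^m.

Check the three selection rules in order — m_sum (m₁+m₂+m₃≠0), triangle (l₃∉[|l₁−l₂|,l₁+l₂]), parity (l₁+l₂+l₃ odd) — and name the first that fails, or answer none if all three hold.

none

m₁+m₂+m₃ = 1 + 0 − 1 = 0  ✓
triangle: |5−5|=0 ≤ l₃=2 ≤ 5+5=10  ✓
parity: l₁+l₂+l₃ = 12 is even  ✓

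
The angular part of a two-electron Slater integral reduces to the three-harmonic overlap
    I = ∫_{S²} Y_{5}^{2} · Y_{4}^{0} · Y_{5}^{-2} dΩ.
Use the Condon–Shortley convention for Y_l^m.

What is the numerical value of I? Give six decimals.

Rules hold: Σm=0, L=14 even, 1≤5≤9.
N = 11·9·11 = 1089
Δ = 4!·6!·4!/15! = 1/3153150
Racah Σ t=0..4: t=0:+1/69120 t=1:−1/1728 t=2:+1/576 t=3:−1/1728 t=4:+1/69120 = 7/11520
⇒ 3j(5 4 5; 0 0 0)² = 2/143, sgn -1
Racah Σ t=0..3: t=0:+1/20736 t=1:−1/1728 t=2:+1/1920 t=3:−1/25920 = -1/20736
⇒ 3j(5 4 5; 2 0 -2)² = 1/2574, sgn +1
4πI² = N·(3j₀)²·(3jₘ)² = 1/169
I = -1·√(0.00591716/4π) = -0.02169960

-0.021700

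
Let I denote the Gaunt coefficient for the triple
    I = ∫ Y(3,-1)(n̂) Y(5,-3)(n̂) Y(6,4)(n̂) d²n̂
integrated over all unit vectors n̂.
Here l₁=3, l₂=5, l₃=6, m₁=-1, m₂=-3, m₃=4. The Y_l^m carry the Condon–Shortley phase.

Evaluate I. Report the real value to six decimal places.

0.113950

m-sum 0 ✓  L=14 even ✓  2≤6≤8 ✓
Π(2lᵢ+1) = 7×11×13 = 1001
triangle coeff Δ(3,5,6) = 1/675675
Σ_t [0,2]: t=0:+1/8640 t=1:−1/2304 t=2:+1/8640 = -7/34560
(3j)²=7/429 [(3 5 6; 0 0 0)], sign=-1
Σ_t [0,2]: t=0:+1/69120 t=1:−1/30240 t=2:+1/322560 = -1/64512
(3j)²=10/1001 [(3 5 6; -1 -3 4)], sign=-1
⇒ 4πI² = 70/429
I = (+1)√(70/429/(4π)) = 0.11395029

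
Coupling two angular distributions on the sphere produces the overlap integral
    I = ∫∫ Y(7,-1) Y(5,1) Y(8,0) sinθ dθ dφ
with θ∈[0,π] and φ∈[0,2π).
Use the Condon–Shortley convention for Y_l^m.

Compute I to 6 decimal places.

-0.019887

m-sum 0 ✓  L=20 even ✓  2≤8≤12 ✓
Π(2lᵢ+1) = 15×11×17 = 2805
triangle coeff Δ(7,5,8) = 1/814773960
Σ_t [0,4]: t=0:+1/87091200 t=1:−1/4976640 t=2:+1/2073600 t=3:−1/4976640 t=4:+1/87091200 = 1/9676800
(3j)²=360/46189 [(7 5 8; 0 0 0)], sign=+1
Σ_t [0,4]: t=0:+1/1393459200 t=1:−1/21772800 t=2:+1/3317760 t=3:−1/3110400 t=4:+1/19906560 = -1/66355200
(3j)²=21/92378 [(7 5 8; -1 1 0)], sign=-1
⇒ 4πI² = 56700/11408683
I = (-1)√(56700/11408683/(4π)) = -0.01988698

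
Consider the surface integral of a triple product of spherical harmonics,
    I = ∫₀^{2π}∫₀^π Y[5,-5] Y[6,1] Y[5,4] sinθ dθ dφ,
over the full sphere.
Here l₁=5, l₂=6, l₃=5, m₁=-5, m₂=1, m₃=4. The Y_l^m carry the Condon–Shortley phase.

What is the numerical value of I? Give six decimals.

-0.094319

m-sum 0 ✓  L=16 even ✓  1≤5≤11 ✓
Π(2lᵢ+1) = 11×13×11 = 1573
triangle coeff Δ(5,6,5) = 1/28588560
Σ_t [1,5]: t=1:−1/345600 t=2:+1/13824 t=3:−1/5184 t=4:+1/13824 t=5:−1/345600 = -7/129600
(3j)²=80/7293 [(5 6 5; 0 0 0)], sign=+1
Σ_t [6,6]: t=6:+1/2073600 = 1/2073600
(3j)²=63/9724 [(5 6 5; -5 1 4)], sign=-1
⇒ 4πI² = 420/3757
I = (-1)√(420/3757/(4π)) = -0.09431898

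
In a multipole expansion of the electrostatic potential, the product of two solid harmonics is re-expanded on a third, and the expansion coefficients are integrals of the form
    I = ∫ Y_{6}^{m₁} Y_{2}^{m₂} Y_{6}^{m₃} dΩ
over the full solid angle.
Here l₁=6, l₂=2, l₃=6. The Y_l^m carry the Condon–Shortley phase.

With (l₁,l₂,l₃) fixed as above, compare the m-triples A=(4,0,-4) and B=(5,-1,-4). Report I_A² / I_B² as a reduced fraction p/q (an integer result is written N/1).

Shared (l₁,l₂,l₃)=(6,2,6): N and (l;000)² cancel in I_A²/I_B².
A: Δ = 2!·10!·2!/15! = 1/90090; Racah Σ t=0..2: t=0:+1/322560 t=1:−1/362880 t=2:+1/14515200 = 1/2419200; ⇒ 3j(6 2 6; 4 0 -4)² = 2/5005, sgn +1
B: Δ = 2!·10!·2!/15! = 1/90090; Racah Σ t=0..1: t=0:+1/725760 t=1:−1/7257600 = 1/806400; ⇒ 3j(6 2 6; 5 -1 -4)² = 27/910, sgn +1
I_A²/I_B² = (2/5005)/(27/910) = 4/297

4/297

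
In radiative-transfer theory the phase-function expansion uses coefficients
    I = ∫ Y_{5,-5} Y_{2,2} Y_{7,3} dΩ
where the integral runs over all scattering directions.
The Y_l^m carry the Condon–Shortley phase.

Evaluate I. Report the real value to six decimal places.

Checks pass: Σm=0; 14 even; l₃=7∈[3,7].
(2·5+1)(2·2+1)(2·7+1) = 825
Δ: 0! 10! 4! / 15! → 1/15015
sum: t=0:+1/57600 = 1/57600
3j²(5 2 7; 0 0 0) = Δ·Π!·Σ² = 21/715  (sign -1)
sum: t=0:+1/87091200 = 1/87091200
3j²(5 2 7; -5 2 3) = Δ·Π!·Σ² = 1/15015  (sign +1)
combine: 4πI² = 825·21/715·1/15015 = 3/1859
take √, sign -1: I = -0.01133225

-0.011332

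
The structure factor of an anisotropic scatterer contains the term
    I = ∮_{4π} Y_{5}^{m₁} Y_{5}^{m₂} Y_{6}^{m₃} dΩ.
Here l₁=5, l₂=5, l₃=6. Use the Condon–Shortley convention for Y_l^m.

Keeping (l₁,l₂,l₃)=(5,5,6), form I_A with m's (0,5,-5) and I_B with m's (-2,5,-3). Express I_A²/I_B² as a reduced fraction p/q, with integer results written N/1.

11/14

Shared (l₁,l₂,l₃)=(5,5,6): N and (l;000)² cancel in I_A²/I_B².
A: Δ = 4!·6!·6!/17! = 1/28588560; Racah Σ t=4..4: t=4:+1/2073600 = 1/2073600; ⇒ 3j(5 5 6; 0 5 -5)² = 15/884, sgn -1
B: Δ = 4!·6!·6!/17! = 1/28588560; Racah Σ t=4..4: t=4:+1/622080 = 1/622080; ⇒ 3j(5 5 6; -2 5 -3)² = 105/4862, sgn -1
I_A²/I_B² = (15/884)/(105/4862) = 11/14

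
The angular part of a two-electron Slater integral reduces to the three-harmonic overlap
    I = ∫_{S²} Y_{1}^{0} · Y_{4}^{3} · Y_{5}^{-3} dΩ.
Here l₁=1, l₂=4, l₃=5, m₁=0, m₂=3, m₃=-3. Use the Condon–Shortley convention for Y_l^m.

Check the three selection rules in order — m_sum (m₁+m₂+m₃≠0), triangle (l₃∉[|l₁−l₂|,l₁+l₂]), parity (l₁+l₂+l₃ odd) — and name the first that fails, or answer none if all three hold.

none

Σmᵢ = 0  ✓
l₃∈[|l₁−l₂|,l₁+l₂]=[3,5], have l₃=5  ✓
Σlᵢ = 10 ⇒ even  ✓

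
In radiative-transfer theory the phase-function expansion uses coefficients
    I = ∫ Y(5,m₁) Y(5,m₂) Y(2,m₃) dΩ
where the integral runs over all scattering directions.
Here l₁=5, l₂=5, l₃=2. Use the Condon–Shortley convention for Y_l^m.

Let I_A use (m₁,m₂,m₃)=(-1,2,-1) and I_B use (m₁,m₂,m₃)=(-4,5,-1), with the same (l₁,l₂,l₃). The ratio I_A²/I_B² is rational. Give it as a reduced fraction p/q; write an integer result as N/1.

Shared (l₁,l₂,l₃)=(5,5,2): N and (l;000)² cancel in I_A²/I_B².
A: Δ = 8!·2!·2!/13! = 1/38610; Racah Σ t=5..6: t=5:−1/1440 t=6:+1/2880 = -1/2880; ⇒ 3j(5 5 2; -1 2 -1)² = 7/715, sgn +1
B: Δ = 8!·2!·2!/13! = 1/38610; Racah Σ t=8..8: t=8:+1/80640 = 1/80640; ⇒ 3j(5 5 2; -4 5 -1)² = 9/286, sgn -1
I_A²/I_B² = (7/715)/(9/286) = 14/45

14/45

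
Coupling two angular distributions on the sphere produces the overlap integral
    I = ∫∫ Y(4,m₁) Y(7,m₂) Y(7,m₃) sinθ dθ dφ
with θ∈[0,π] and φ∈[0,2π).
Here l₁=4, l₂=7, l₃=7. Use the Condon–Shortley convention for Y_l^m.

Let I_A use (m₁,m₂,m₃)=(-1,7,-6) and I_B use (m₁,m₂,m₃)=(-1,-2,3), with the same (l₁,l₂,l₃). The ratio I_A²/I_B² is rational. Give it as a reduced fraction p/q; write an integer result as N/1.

143143/62500

l's match ⇒ only the (l;m) 3-j factors differ between A and B.
A: triangle coeff Δ(4,7,7) = 1/58198140; Σ_t [4,4]: t=4:+1/522547200 = 1/522547200; (3j)²=143/5814 [(4 7 7; -1 7 -6)], sign=-1
B: triangle coeff Δ(4,7,7) = 1/58198140; Σ_t [1,4]: t=1:−1/2488320 t=2:+1/725760 t=3:−1/1935360 t=4:+1/52254720 = 5/10450944; (3j)²=31250/2909907 [(4 7 7; -1 -2 3)], sign=+1
I_A²/I_B² = (143/5814)/(31250/2909907) = 143143/62500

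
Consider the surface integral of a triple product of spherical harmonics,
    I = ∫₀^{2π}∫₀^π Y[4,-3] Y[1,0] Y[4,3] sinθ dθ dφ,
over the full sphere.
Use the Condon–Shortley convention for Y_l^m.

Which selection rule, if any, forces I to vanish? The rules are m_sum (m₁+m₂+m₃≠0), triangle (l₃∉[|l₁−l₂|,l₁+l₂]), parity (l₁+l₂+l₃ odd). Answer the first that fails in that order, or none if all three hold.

m₁+m₂+m₃ = -3 + 0 + 3 = 0  ✓
triangle: |4−1|=3 ≤ l₃=4 ≤ 4+1=5  ✓
parity: l₁+l₂+l₃ = 9 is odd  ✗

parity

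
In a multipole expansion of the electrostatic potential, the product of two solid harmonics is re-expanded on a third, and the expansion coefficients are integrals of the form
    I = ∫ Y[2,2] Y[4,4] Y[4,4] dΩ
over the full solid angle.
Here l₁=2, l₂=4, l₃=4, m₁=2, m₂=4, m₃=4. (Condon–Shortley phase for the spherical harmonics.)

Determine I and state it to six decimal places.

0.000000

2 + 4 + 4 = 10 ≠ 0: azimuthal integral kills it; I = 0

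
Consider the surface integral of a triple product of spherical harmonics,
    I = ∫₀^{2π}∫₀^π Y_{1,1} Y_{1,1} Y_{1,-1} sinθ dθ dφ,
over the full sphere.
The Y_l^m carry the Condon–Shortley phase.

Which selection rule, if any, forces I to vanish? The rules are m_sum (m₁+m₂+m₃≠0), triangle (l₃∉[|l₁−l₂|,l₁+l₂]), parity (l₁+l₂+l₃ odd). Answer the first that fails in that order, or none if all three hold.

m_sum

Σmᵢ = 1  ✗
l₃∈[|l₁−l₂|,l₁+l₂]=[0,2], have l₃=1
Σlᵢ = 3 ⇒ odd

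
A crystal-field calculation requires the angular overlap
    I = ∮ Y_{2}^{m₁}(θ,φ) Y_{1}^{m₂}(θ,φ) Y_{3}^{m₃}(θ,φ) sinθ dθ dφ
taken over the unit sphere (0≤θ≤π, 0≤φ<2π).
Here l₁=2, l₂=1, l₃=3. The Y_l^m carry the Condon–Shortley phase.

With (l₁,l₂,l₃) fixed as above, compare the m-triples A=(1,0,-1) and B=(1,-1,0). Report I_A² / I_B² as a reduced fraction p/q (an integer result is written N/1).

l's match ⇒ only the (l;m) 3-j factors differ between A and B.
A: triangle coeff Δ(2,1,3) = 1/105; Σ_t [0,0]: t=0:+1/6 = 1/6; (3j)²=8/105 [(2 1 3; 1 0 -1)], sign=+1
B: triangle coeff Δ(2,1,3) = 1/105; Σ_t [0,0]: t=0:+1/12 = 1/12; (3j)²=1/35 [(2 1 3; 1 -1 0)], sign=-1
I_A²/I_B² = (8/105)/(1/35) = 8/3

8/3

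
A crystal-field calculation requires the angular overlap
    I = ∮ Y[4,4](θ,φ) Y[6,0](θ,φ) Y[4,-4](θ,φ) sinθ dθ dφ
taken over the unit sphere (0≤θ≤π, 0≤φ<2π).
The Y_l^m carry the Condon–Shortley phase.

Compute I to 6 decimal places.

-0.028451

m-sum 0 ✓  L=14 even ✓  2≤4≤10 ✓
Π(2lᵢ+1) = 9×13×9 = 1053
triangle coeff Δ(4,6,4) = 1/1261260
Σ_t [2,4]: t=2:+1/4608 t=3:−1/1296 t=4:+1/4608 = -7/20736
(3j)²=20/1287 [(4 6 4; 0 0 0)], sign=-1
Σ_t [0,0]: t=0:+1/1036800 = 1/1036800
(3j)²=4/6435 [(4 6 4; 4 0 -4)], sign=+1
⇒ 4πI² = 16/1573
I = (-1)√(16/1573/(4π)) = -0.02845055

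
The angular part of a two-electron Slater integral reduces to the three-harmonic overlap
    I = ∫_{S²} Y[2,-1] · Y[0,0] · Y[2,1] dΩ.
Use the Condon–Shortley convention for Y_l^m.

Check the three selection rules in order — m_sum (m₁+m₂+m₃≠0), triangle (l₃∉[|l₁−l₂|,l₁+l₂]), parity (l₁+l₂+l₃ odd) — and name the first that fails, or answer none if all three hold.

Σmᵢ = 0  ✓
l₃∈[|l₁−l₂|,l₁+l₂]=[2,2], have l₃=2  ✓
Σlᵢ = 4 ⇒ even  ✓

none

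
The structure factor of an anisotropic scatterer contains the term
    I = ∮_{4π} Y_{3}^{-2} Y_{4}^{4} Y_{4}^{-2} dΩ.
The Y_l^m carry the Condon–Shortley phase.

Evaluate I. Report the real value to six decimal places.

l₁+l₂+l₃=11 is odd: 3j(l;000)=0 ⇒ I=0

0.000000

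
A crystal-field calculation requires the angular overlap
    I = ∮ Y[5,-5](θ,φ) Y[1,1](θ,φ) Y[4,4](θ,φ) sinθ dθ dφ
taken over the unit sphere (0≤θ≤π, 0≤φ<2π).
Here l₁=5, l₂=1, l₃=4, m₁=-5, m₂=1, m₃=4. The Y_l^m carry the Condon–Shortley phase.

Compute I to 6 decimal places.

-0.329416

Checks pass: Σm=0; 10 even; l₃=4∈[4,6].
(2·5+1)(2·1+1)(2·4+1) = 297
Δ: 2! 8! 0! / 11! → 1/495
sum: t=1:−1/576 = -1/576
3j²(5 1 4; 0 0 0) = Δ·Π!·Σ² = 5/99  (sign -1)
sum: t=2:+1/80640 = 1/80640
3j²(5 1 4; -5 1 4) = Δ·Π!·Σ² = 1/11  (sign +1)
combine: 4πI² = 297·5/99·1/11 = 15/11
take √, sign -1: I = -0.32941575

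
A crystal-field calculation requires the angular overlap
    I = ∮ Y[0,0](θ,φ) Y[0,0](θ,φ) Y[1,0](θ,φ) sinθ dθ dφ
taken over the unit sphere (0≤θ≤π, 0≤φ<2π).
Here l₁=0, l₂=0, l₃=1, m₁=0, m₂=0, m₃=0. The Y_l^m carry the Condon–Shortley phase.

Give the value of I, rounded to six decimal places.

triangle: need 0≤l₃≤0, have 1; I=0

0.000000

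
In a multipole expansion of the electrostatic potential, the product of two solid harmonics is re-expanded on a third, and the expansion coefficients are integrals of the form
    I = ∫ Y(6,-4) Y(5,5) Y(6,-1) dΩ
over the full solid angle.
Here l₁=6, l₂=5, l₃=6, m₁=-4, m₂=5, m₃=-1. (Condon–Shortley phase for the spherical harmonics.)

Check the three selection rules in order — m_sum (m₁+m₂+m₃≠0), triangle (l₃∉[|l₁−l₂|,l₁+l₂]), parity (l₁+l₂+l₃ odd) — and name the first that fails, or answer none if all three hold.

parity

m₁+m₂+m₃ = -4 + 5 − 1 = 0  ✓
triangle: |6−5|=1 ≤ l₃=6 ≤ 6+5=11  ✓
parity: l₁+l₂+l₃ = 17 is odd  ✗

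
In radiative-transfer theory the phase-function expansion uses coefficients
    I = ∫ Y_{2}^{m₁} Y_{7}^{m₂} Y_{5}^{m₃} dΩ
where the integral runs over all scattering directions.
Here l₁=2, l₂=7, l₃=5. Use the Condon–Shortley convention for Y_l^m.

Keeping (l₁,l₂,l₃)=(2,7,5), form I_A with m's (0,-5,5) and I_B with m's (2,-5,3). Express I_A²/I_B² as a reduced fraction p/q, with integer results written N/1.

2/15

Shared (l₁,l₂,l₃)=(2,7,5): N and (l;000)² cancel in I_A²/I_B².
A: Δ = 4!·0!·10!/15! = 1/15015; Racah Σ t=2..2: t=2:+1/14515200 = 1/14515200; ⇒ 3j(2 7 5; 0 -5 5)² = 2/455, sgn +1
B: Δ = 4!·0!·10!/15! = 1/15015; Racah Σ t=0..0: t=0:+1/1935360 = 1/1935360; ⇒ 3j(2 7 5; 2 -5 3)² = 3/91, sgn +1
I_A²/I_B² = (2/455)/(3/91) = 2/15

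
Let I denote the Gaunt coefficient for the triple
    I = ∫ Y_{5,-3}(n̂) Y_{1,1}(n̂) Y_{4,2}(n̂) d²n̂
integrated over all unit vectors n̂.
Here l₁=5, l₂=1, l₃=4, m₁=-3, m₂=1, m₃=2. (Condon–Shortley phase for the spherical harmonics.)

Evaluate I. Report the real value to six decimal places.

-0.259847

Checks pass: Σm=0; 10 even; l₃=4∈[4,6].
(2·5+1)(2·1+1)(2·4+1) = 297
Δ: 2! 8! 0! / 11! → 1/495
sum: t=1:−1/576 = -1/576
3j²(5 1 4; 0 0 0) = Δ·Π!·Σ² = 5/99  (sign -1)
sum: t=2:+1/2880 = 1/2880
3j²(5 1 4; -3 1 2) = Δ·Π!·Σ² = 28/495  (sign +1)
combine: 4πI² = 297·5/99·28/495 = 28/33
take √, sign -1: I = -0.25984664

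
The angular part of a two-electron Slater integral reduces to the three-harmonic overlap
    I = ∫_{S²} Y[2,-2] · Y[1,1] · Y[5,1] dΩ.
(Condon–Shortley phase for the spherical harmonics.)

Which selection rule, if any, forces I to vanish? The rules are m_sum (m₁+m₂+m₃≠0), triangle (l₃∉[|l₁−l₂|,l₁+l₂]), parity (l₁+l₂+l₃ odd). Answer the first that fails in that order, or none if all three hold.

azimuthal sum: -2 + 1 + 1 = 0  ✓
1 ≤ 5 ≤ 3 (triangle on l)  ✗
L = 2 + 1 + 5 = 8 (even)

triangle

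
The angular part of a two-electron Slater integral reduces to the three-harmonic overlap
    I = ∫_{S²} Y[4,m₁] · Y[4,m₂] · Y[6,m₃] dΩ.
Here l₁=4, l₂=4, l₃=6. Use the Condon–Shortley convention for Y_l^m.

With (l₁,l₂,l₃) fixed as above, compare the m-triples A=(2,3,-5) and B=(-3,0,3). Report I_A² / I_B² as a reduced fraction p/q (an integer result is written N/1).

l's match ⇒ only the (l;m) 3-j factors differ between A and B.
A: triangle coeff Δ(4,4,6) = 1/1261260; Σ_t [1,2]: t=1:−1/86400 t=2:+1/172800 = -1/172800; (3j)²=1/130 [(4 4 6; 2 3 -5)], sign=+1
B: triangle coeff Δ(4,4,6) = 1/1261260; Σ_t [1,2]: t=1:−1/25920 t=2:+1/11520 = 1/20736; (3j)²=5/429 [(4 4 6; -3 0 3)], sign=-1
I_A²/I_B² = (1/130)/(5/429) = 33/50

33/50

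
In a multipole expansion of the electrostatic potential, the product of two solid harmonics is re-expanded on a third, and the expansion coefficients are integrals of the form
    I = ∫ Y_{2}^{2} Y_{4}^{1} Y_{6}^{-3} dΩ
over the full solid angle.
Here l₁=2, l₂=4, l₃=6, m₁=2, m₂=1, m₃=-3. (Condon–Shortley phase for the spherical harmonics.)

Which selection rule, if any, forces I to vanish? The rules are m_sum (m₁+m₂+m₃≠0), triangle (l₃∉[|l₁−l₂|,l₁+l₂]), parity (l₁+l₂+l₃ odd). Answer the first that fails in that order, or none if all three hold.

none

Σmᵢ = 0  ✓
l₃∈[|l₁−l₂|,l₁+l₂]=[2,6], have l₃=6  ✓
Σlᵢ = 12 ⇒ even  ✓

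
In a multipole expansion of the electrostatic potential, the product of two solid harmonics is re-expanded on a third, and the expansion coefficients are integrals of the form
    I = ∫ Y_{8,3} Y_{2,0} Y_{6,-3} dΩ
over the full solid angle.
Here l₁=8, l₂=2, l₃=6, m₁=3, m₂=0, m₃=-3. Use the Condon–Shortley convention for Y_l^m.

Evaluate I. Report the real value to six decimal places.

-0.199019

Rules hold: Σm=0, L=16 even, 6≤6≤10.
N = 17·5·13 = 1105
Δ = 4!·12!·0!/17! = 1/30940
Racah Σ t=2..2: t=2:+1/2073600 = 1/2073600
⇒ 3j(8 2 6; 0 0 0)² = 28/1105, sgn +1
Racah Σ t=2..2: t=2:+1/8709120 = 1/8709120
⇒ 3j(8 2 6; 3 0 -3)² = 55/3094, sgn -1
4πI² = N·(3j₀)²·(3jₘ)² = 110/221
I = -1·√(0.497738/4π) = -0.19901934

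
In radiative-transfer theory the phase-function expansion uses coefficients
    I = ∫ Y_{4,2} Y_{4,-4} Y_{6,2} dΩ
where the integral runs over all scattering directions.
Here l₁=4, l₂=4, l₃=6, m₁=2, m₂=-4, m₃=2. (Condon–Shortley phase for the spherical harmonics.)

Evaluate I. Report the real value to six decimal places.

-0.110189

Rules hold: Σm=0, L=14 even, 0≤6≤8.
N = 9·9·13 = 1053
Δ = 2!·6!·6!/15! = 1/1261260
Racah Σ t=0..2: t=0:+1/4608 t=1:−1/1296 t=2:+1/4608 = -7/20736
⇒ 3j(4 4 6; 0 0 0)² = 20/1287, sgn -1
Racah Σ t=0..0: t=0:+1/69120 = 1/69120
⇒ 3j(4 4 6; 2 -4 2)² = 4/429, sgn +1
4πI² = N·(3j₀)²·(3jₘ)² = 240/1573
I = -1·√(0.152575/4π) = -0.11018851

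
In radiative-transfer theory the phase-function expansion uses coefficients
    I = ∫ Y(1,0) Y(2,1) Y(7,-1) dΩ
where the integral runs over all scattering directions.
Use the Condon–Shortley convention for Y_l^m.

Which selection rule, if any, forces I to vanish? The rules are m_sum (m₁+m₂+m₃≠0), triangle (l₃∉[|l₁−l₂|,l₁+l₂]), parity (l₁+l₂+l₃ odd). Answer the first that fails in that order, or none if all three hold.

triangle

Σmᵢ = 0  ✓
l₃∈[|l₁−l₂|,l₁+l₂]=[1,3], have l₃=7  ✗
Σlᵢ = 10 ⇒ even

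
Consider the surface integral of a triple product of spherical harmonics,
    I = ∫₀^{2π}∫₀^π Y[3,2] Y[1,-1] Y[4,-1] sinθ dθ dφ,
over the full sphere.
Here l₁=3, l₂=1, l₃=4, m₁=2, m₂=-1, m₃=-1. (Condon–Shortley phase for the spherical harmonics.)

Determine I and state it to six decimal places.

m-sum 0 ✓  L=8 even ✓  2≤4≤4 ✓
Π(2lᵢ+1) = 7×3×9 = 189
triangle coeff Δ(3,1,4) = 1/252
Σ_t [0,0]: t=0:+1/36 = 1/36
(3j)²=4/63 [(3 1 4; 0 0 0)], sign=+1
Σ_t [0,0]: t=0:+1/240 = 1/240
(3j)²=1/84 [(3 1 4; 2 -1 -1)], sign=-1
⇒ 4πI² = 1/7
I = (-1)√(1/7/(4π)) = -0.10662181

-0.106622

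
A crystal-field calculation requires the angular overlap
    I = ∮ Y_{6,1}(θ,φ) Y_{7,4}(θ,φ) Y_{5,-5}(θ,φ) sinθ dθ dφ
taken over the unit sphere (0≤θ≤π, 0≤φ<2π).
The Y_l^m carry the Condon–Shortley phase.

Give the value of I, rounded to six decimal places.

Rules hold: Σm=0, L=18 even, 1≤5≤13.
N = 13·15·11 = 2145
Δ = 8!·4!·6!/19! = 1/174594420
Racah Σ t=2..6: t=2:+1/4147200 t=3:−1/207360 t=4:+1/82944 t=5:−1/207360 t=6:+1/4147200 = 1/345600
⇒ 3j(6 7 5; 0 0 0)² = 420/46189, sgn -1
Racah Σ t=5..5: t=5:−1/12441600 = -1/12441600
⇒ 3j(6 7 5; 1 4 -5)² = 245/12597, sgn -1
4πI² = N·(3j₀)²·(3jₘ)² = 514500/1356277
I = +1·√(0.379347/4π) = 0.17374550

0.173745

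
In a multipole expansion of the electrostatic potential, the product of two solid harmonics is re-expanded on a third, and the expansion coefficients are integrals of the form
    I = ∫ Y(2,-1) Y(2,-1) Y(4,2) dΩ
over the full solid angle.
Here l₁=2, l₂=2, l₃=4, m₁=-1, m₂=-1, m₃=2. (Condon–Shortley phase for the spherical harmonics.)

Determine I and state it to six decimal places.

Checks pass: Σm=0; 8 even; l₃=4∈[0,4].
(2·2+1)(2·2+1)(2·4+1) = 225
Δ: 0! 4! 4! / 9! → 1/630
sum: t=0:+1/16 = 1/16
3j²(2 2 4; 0 0 0) = Δ·Π!·Σ² = 2/35  (sign +1)
sum: t=0:+1/36 = 1/36
3j²(2 2 4; -1 -1 2) = Δ·Π!·Σ² = 4/63  (sign +1)
combine: 4πI² = 225·2/35·4/63 = 40/49
take √, sign +1: I = 0.25487487

0.254875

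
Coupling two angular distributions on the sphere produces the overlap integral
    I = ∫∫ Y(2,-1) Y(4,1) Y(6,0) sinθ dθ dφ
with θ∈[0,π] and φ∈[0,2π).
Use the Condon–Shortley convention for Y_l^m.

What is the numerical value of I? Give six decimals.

0.174223

Rules hold: Σm=0, L=12 even, 2≤6≤6.
N = 5·9·13 = 585
Δ = 0!·4!·8!/13! = 1/6435
Racah Σ t=0..0: t=0:+1/2304 = 1/2304
⇒ 3j(2 4 6; 0 0 0)² = 5/143, sgn +1
Racah Σ t=0..0: t=0:+1/4320 = 1/4320
⇒ 3j(2 4 6; -1 1 0)² = 8/429, sgn +1
4πI² = N·(3j₀)²·(3jₘ)² = 600/1573
I = +1·√(0.381437/4π) = 0.17422334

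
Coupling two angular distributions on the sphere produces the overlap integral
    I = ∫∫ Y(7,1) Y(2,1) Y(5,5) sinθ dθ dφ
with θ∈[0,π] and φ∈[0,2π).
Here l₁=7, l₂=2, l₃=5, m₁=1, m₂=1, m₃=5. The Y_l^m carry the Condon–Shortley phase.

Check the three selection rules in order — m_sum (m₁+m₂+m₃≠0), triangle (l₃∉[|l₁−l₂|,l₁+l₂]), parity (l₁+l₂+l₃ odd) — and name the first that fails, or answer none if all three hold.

azimuthal sum: 1 + 1 + 5 = 7  ✗
5 ≤ 5 ≤ 9 (triangle on l)
L = 7 + 2 + 5 = 14 (even)

m_sum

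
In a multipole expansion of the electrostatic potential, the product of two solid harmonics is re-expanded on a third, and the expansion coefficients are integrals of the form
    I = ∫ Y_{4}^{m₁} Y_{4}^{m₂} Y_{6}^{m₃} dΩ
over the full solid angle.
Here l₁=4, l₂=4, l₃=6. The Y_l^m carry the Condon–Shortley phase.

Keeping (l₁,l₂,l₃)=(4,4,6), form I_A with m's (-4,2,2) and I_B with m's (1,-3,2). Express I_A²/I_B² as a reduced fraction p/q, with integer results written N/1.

4/9

Same 4,4,6: normalisation and zero-m 3j drop out of the ratio.
A: Δ: 2! 6! 6! / 15! → 1/1261260; sum: t=2:+1/69120 = 1/69120; 3j²(4 4 6; -4 2 2) = Δ·Π!·Σ² = 4/429  (sign +1)
B: Δ: 2! 6! 6! / 15! → 1/1261260; sum: t=0:+1/8640 t=1:−1/34560 = 1/11520; 3j²(4 4 6; 1 -3 2) = Δ·Π!·Σ² = 3/143  (sign +1)
I_A²/I_B² = (4/429)/(3/143) = 4/9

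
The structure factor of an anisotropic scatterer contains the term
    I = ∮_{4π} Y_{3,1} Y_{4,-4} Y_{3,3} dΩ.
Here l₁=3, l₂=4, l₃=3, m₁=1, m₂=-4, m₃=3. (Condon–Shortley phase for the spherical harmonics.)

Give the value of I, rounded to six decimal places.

-0.166198

m-sum 0 ✓  L=10 even ✓  1≤3≤7 ✓
Π(2lᵢ+1) = 7×9×7 = 441
triangle coeff Δ(3,4,3) = 1/34650
Σ_t [1,3]: t=1:−1/72 t=2:+1/16 t=3:−1/72 = 5/144
(3j)²=2/77 [(3 4 3; 0 0 0)], sign=-1
Σ_t [0,0]: t=0:+1/1152 = 1/1152
(3j)²=1/33 [(3 4 3; 1 -4 3)], sign=+1
⇒ 4πI² = 42/121
I = (-1)√(42/121/(4π)) = -0.16619847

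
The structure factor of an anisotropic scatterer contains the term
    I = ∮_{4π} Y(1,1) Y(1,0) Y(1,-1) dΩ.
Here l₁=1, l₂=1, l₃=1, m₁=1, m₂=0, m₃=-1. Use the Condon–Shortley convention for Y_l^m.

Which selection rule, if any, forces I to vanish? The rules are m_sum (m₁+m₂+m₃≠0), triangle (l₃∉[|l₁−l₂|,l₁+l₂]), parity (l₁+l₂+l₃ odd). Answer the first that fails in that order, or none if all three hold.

parity

Σmᵢ = 0  ✓
l₃∈[|l₁−l₂|,l₁+l₂]=[0,2], have l₃=1  ✓
Σlᵢ = 3 ⇒ odd  ✗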